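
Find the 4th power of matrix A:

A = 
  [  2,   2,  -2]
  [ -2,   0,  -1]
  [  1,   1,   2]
A² = A·A:
A²[1,1] = (2)(2) + (2)(-2) + (-2)(1) = -2
A²[1,2] = (2)(2) + (2)(0) + (-2)(1) = 2
A²[1,3] = (2)(-2) + (2)(-1) + (-2)(2) = -10
A²[2,1] = (-2)(2) + (0)(-2) + (-1)(1) = -5
A²[2,2] = (-2)(2) + (0)(0) + (-1)(1) = -5
A²[2,3] = (-2)(-2) + (0)(-1) + (-1)(2) = 2
A²[3,1] = (1)(2) + (1)(-2) + (2)(1) = 2
A²[3,2] = (1)(2) + (1)(0) + (2)(1) = 4
A²[3,3] = (1)(-2) + (1)(-1) + (2)(2) = 1
A² = 
  [ -2,   2, -10]
  [ -5,  -5,   2]
  [  2,   4,   1]

A^3 = A^2·A:
A^3[1,1] = (-2)(2) + (2)(-2) + (-10)(1) = -18
A^3[1,2] = (-2)(2) + (2)(0) + (-10)(1) = -14
A^3[1,3] = (-2)(-2) + (2)(-1) + (-10)(2) = -18
A^3[2,1] = (-5)(2) + (-5)(-2) + (2)(1) = 2
A^3[2,2] = (-5)(2) + (-5)(0) + (2)(1) = -8
A^3[2,3] = (-5)(-2) + (-5)(-1) + (2)(2) = 19
A^3[3,1] = (2)(2) + (4)(-2) + (1)(1) = -3
A^3[3,2] = (2)(2) + (4)(0) + (1)(1) = 5
A^3[3,3] = (2)(-2) + (4)(-1) + (1)(2) = -6
A^3 = 
  [-18, -14, -18]
  [  2,  -8,  19]
  [ -3,   5,  -6]

A^4 = A^3·A:
A^4[1,1] = (-18)(2) + (-14)(-2) + (-18)(1) = -26
A^4[1,2] = (-18)(2) + (-14)(0) + (-18)(1) = -54
A^4[1,3] = (-18)(-2) + (-14)(-1) + (-18)(2) = 14
A^4[2,1] = (2)(2) + (-8)(-2) + (19)(1) = 39
A^4[2,2] = (2)(2) + (-8)(0) + (19)(1) = 23
A^4[2,3] = (2)(-2) + (-8)(-1) + (19)(2) = 42
A^4[3,1] = (-3)(2) + (5)(-2) + (-6)(1) = -22
A^4[3,2] = (-3)(2) + (5)(0) + (-6)(1) = -12
A^4[3,3] = (-3)(-2) + (5)(-1) + (-6)(2) = -11
A^4 = 
  [-26, -54,  14]
  [ 39,  23,  42]
  [-22, -12, -11]

Therefore
A^4 = 
  [-26, -54,  14]
  [ 39,  23,  42]
  [-22, -12, -11]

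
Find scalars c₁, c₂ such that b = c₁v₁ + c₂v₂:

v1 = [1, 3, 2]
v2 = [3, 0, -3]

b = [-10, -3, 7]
c1 = -1, c2 = -3

b = -1·v1 + -3·v2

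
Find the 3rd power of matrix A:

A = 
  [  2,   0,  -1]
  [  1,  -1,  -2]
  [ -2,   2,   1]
A² = A·A:
A²[1,1] = (2)(2) + (0)(1) + (-1)(-2) = 6
A²[1,2] = (2)(0) + (0)(-1) + (-1)(2) = -2
A²[1,3] = (2)(-1) + (0)(-2) + (-1)(1) = -3
A²[2,1] = (1)(2) + (-1)(1) + (-2)(-2) = 5
A²[2,2] = (1)(0) + (-1)(-1) + (-2)(2) = -3
A²[2,3] = (1)(-1) + (-1)(-2) + (-2)(1) = -1
A²[3,1] = (-2)(2) + (2)(1) + (1)(-2) = -4
A²[3,2] = (-2)(0) + (2)(-1) + (1)(2) = 0
A²[3,3] = (-2)(-1) + (2)(-2) + (1)(1) = -1
A² = 
  [  6,  -2,  -3]
  [  5,  -3,  -1]
  [ -4,   0,  -1]

A^3 = A^2·A:
A^3[1,1] = (6)(2) + (-2)(1) + (-3)(-2) = 16
A^3[1,2] = (6)(0) + (-2)(-1) + (-3)(2) = -4
A^3[1,3] = (6)(-1) + (-2)(-2) + (-3)(1) = -5
A^3[2,1] = (5)(2) + (-3)(1) + (-1)(-2) = 9
A^3[2,2] = (5)(0) + (-3)(-1) + (-1)(2) = 1
A^3[2,3] = (5)(-1) + (-3)(-2) + (-1)(1) = 0
A^3[3,1] = (-4)(2) + (0)(1) + (-1)(-2) = -6
A^3[3,2] = (-4)(0) + (0)(-1) + (-1)(2) = -2
A^3[3,3] = (-4)(-1) + (0)(-2) + (-1)(1) = 3
A^3 = 
  [ 16,  -4,  -5]
  [  9,   1,   0]
  [ -6,  -2,   3]

Therefore
A^3 = 
  [ 16,  -4,  -5]
  [  9,   1,   0]
  [ -6,  -2,   3]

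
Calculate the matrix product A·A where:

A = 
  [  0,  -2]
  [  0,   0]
A² = A·A:
A²[1,1] = (0)(0) + (-2)(0) = 0
A²[1,2] = (0)(-2) + (-2)(0) = 0
A²[2,1] = (0)(0) + (0)(0) = 0
A²[2,2] = (0)(-2) + (0)(0) = 0
A² = 
  [  0,   0]
  [  0,   0]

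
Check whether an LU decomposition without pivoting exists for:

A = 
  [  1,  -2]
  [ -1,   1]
Yes.
A[1,1] = 1 ≠ 0, so Gaussian elimination proceeds without a row swap: multiplier ℓ₂₁ = (-1)/(1) = -1, and U[2,2] = 1 - (-1)(-2) = -1.
L = 
  [  1,   0]
  [ -1,   1]
U = 
  [  1,  -2]
  [  0,  -1]
Check row 2 of LU: [(-1)(1), (-1)(-2) + (-1)] = [-1, 1] = row 2 of A ✓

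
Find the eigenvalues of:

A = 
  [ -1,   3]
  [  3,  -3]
λ = -2 + √10, -2 - √10  (≈ 1.162, -5.162)

tr(A) = -4, det(A) = -6
Characteristic polynomial: λ² - tr(A)λ + det(A) = λ² + 4λ - 6
λ² + 4λ - 6 = 0  ⇒  λ = (-4 ± √((4)² - 4·(-6)))/2 = (-4 ± √(40))/2
  = -2 + √10,  -2 - √10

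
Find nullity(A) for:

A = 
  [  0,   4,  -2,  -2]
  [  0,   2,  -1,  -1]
nullity(A) = 3

Row reduce:
R2 → R2 - (1/2)·R1
REF = 
  [  0,   4,  -2,  -2]
  [  0,   0,   0,   0]
Pivot columns: 2 → 1 pivot.
rank(A) = 1, so nullity(A) = 4 - 1 = 3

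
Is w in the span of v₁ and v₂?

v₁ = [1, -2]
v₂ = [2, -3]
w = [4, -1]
Yes

Form the augmented matrix and row-reduce:
[v₁|v₂|w] = 
  [  1,   2,   4]
  [ -2,  -3,  -1]
R2 → R2 + (2)·R1
REF = 
  [  1,   2,   4]
  [  0,   1,   7]

No row of the form [0 0 | nonzero], so the system is consistent. Back-substitution gives c₁ = -10, c₂ = 7: w = (-10)·v₁ + (7)·v₂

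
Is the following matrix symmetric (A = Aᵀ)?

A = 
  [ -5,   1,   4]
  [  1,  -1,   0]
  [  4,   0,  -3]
Yes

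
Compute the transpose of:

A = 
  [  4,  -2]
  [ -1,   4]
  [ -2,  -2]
Aᵀ = 
  [  4,  -1,  -2]
  [ -2,   4,  -2]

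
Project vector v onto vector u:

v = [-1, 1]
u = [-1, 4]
proj_u(v) = [-5/17, 20/17]

v·u = (-1)(-1) + (1)(4) = 5
u·u = (-1)² + (4)² = 17
proj_u(v) = (v·u / u·u) × u = (5/17) × u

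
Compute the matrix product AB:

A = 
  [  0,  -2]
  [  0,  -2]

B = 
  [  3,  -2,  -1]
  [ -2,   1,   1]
AB = 
  [  4,  -2,  -2]
  [  4,  -2,  -2]

A is 2×2 and B is 2×3, so AB is 2×3. Each entry is (row of A)·(column of B):
AB[1,1] = (0)(3) + (-2)(-2) = 4
AB[1,2] = (0)(-2) + (-2)(1) = -2
AB[1,3] = (0)(-1) + (-2)(1) = -2
AB[2,1] = (0)(3) + (-2)(-2) = 4
AB[2,2] = (0)(-2) + (-2)(1) = -2
AB[2,3] = (0)(-1) + (-2)(1) = -2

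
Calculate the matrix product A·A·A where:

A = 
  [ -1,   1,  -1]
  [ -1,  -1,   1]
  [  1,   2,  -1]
A² = A·A:
A²[1,1] = (-1)(-1) + (1)(-1) + (-1)(1) = -1
A²[1,2] = (-1)(1) + (1)(-1) + (-1)(2) = -4
A²[1,3] = (-1)(-1) + (1)(1) + (-1)(-1) = 3
A²[2,1] = (-1)(-1) + (-1)(-1) + (1)(1) = 3
A²[2,2] = (-1)(1) + (-1)(-1) + (1)(2) = 2
A²[2,3] = (-1)(-1) + (-1)(1) + (1)(-1) = -1
A²[3,1] = (1)(-1) + (2)(-1) + (-1)(1) = -4
A²[3,2] = (1)(1) + (2)(-1) + (-1)(2) = -3
A²[3,3] = (1)(-1) + (2)(1) + (-1)(-1) = 2
A² = 
  [ -1,  -4,   3]
  [  3,   2,  -1]
  [ -4,  -3,   2]

A^3 = A^2·A:
A^3[1,1] = (-1)(-1) + (-4)(-1) + (3)(1) = 8
A^3[1,2] = (-1)(1) + (-4)(-1) + (3)(2) = 9
A^3[1,3] = (-1)(-1) + (-4)(1) + (3)(-1) = -6
A^3[2,1] = (3)(-1) + (2)(-1) + (-1)(1) = -6
A^3[2,2] = (3)(1) + (2)(-1) + (-1)(2) = -1
A^3[2,3] = (3)(-1) + (2)(1) + (-1)(-1) = 0
A^3[3,1] = (-4)(-1) + (-3)(-1) + (2)(1) = 9
A^3[3,2] = (-4)(1) + (-3)(-1) + (2)(2) = 3
A^3[3,3] = (-4)(-1) + (-3)(1) + (2)(-1) = -1
A^3 = 
  [  8,   9,  -6]
  [ -6,  -1,   0]
  [  9,   3,  -1]

Therefore
A^3 = 
  [  8,   9,  -6]
  [ -6,  -1,   0]
  [  9,   3,  -1]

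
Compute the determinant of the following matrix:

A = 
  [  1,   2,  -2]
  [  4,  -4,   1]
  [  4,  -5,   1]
9

Cofactor expansion along row 1:
det(A) = (1)·((-4)(1) - (1)(-5)) - (2)·((4)(1) - (1)(4)) + (-2)·((4)(-5) - (-4)(4))
  = (1)(1) - (2)(0) + (-2)(-4)
  = 9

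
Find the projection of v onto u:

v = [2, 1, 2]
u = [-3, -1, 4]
v·u = (2)(-3) + (1)(-1) + (2)(4) = 1
u·u = (-3)² + (-1)² + (4)² = 26
proj_u(v) = (v·u / u·u) × u = (1/26) × u

proj_u(v) = [-3/26, -1/26, 2/13]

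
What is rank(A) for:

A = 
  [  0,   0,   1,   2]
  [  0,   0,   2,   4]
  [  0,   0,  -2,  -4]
rank(A) = 1

Row reduce:
R2 → R2 - (2)·R1
R3 → R3 + (2)·R1
REF = 
  [  0,   0,   1,   2]
  [  0,   0,   0,   0]
  [  0,   0,   0,   0]
Pivot columns: 3 → 1 pivot.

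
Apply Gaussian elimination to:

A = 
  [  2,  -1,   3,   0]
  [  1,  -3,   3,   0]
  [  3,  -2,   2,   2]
Row operations:
R2 → R2 - (1/2)·R1
R3 → R3 - (3/2)·R1
R3 → R3 - (1/5)·R2

Resulting echelon form:
REF = 
  [    2,    -1,     3,     0]
  [    0,  -5/2,   3/2,     0]
  [    0,     0, -14/5,     2]

Rank = 3 (number of non-zero pivot rows).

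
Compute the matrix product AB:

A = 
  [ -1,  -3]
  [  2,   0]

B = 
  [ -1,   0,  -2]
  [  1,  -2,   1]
AB = 
  [ -2,   6,  -1]
  [ -2,   0,  -4]

A is 2×2 and B is 2×3, so AB is 2×3. Each entry is (row of A)·(column of B):
AB[1,1] = (-1)(-1) + (-3)(1) = -2
AB[1,2] = (-1)(0) + (-3)(-2) = 6
AB[1,3] = (-1)(-2) + (-3)(1) = -1
AB[2,1] = (2)(-1) + (0)(1) = -2
AB[2,2] = (2)(0) + (0)(-2) = 0
AB[2,3] = (2)(-2) + (0)(1) = -4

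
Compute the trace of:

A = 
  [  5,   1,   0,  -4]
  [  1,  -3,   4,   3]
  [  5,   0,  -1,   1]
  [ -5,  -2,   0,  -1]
0

tr(A) = 5 + -3 + -1 + -1 = 0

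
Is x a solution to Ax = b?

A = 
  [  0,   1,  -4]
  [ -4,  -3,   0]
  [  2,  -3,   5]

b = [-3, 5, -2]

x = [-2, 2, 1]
No

Ax = [-2, 2, -5] ≠ b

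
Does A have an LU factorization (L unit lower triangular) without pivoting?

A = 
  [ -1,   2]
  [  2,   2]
Yes.
A[1,1] = -1 ≠ 0, so Gaussian elimination proceeds without a row swap: multiplier ℓ₂₁ = (2)/(-1) = -2, and U[2,2] = 2 - (-2)(2) = 6.
L = 
  [  1,   0]
  [ -2,   1]
U = 
  [ -1,   2]
  [  0,   6]
Check row 2 of LU: [(-2)(-1), (-2)(2) + 6] = [2, 2] = row 2 of A ✓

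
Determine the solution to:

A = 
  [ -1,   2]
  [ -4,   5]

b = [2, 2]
Row reduce the augmented matrix [A|b]:
R2 → R2 - (4)·R1
REF = 
  [ -1,   2,   2]
  [  0,  -3,  -6]

Back-substitution:
x₂ = (-6) / (-3) = 2
x₁ = (2 - (2)(2)) / (-1) = 2

x = [2, 2]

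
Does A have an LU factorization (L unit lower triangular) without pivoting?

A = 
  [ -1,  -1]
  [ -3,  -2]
Yes.
A[1,1] = -1 ≠ 0, so Gaussian elimination proceeds without a row swap: multiplier ℓ₂₁ = (-3)/(-1) = 3, and U[2,2] = -2 - (3)(-1) = 1.
L = 
  [  1,   0]
  [  3,   1]
U = 
  [ -1,  -1]
  [  0,   1]
Check row 2 of LU: [(3)(-1), (3)(-1) + 1] = [-3, -2] = row 2 of A ✓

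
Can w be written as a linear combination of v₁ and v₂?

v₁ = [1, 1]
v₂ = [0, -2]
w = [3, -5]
Yes

Form the augmented matrix and row-reduce:
[v₁|v₂|w] = 
  [  1,   0,   3]
  [  1,  -2,  -5]
R2 → R2 - (1)·R1
REF = 
  [  1,   0,   3]
  [  0,  -2,  -8]

No row of the form [0 0 | nonzero], so the system is consistent. Back-substitution gives c₁ = 3, c₂ = 4: w = (3)·v₁ + (4)·v₂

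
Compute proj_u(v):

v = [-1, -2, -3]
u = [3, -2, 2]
v·u = (-1)(3) + (-2)(-2) + (-3)(2) = -5
u·u = (3)² + (-2)² + (2)² = 17
proj_u(v) = (v·u / u·u) × u = (-5/17) × u

proj_u(v) = [-15/17, 10/17, -10/17]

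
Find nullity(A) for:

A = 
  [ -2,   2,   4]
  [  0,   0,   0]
nullity(A) = 2

Row reduce:
(no row operations needed)
REF = 
  [ -2,   2,   4]
  [  0,   0,   0]
Pivot columns: 1 → 1 pivot.
rank(A) = 1, so nullity(A) = 3 - 1 = 2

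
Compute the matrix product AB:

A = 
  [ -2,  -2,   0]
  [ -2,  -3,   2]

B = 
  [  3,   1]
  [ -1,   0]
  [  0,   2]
AB = 
  [ -4,  -2]
  [ -3,   2]

A is 2×3 and B is 3×2, so AB is 2×2. Each entry is (row of A)·(column of B):
AB[1,1] = (-2)(3) + (-2)(-1) + (0)(0) = -4
AB[1,2] = (-2)(1) + (-2)(0) + (0)(2) = -2
AB[2,1] = (-2)(3) + (-3)(-1) + (2)(0) = -3
AB[2,2] = (-2)(1) + (-3)(0) + (2)(2) = 2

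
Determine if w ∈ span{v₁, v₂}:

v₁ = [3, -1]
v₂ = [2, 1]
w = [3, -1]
Yes

Form the augmented matrix and row-reduce:
[v₁|v₂|w] = 
  [  3,   2,   3]
  [ -1,   1,  -1]
R2 → R2 + (1/3)·R1
REF = 
  [  3,   2,   3]
  [  0, 5/3,   0]

No row of the form [0 0 | nonzero], so the system is consistent. Back-substitution gives c₁ = 1, c₂ = 0: w = (1)·v₁ + (0)·v₂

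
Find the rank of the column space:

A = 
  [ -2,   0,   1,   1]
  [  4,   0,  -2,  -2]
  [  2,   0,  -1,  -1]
dim(Col(A)) = 1

Row reduce:
R2 → R2 + (2)·R1
R3 → R3 + (1)·R1
REF = 
  [ -2,   0,   1,   1]
  [  0,   0,   0,   0]
  [  0,   0,   0,   0]
Pivot columns: 1 → 1 pivot.
dim(Col(A)) = number of pivot columns = 1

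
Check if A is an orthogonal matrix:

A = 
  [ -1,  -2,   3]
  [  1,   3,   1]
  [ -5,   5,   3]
No

AᵀA = 
  [ 27, -20, -17]
  [-20,  38,  12]
  [-17,  12,  19]
≠ I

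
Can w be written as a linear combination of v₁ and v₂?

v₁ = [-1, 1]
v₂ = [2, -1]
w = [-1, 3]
Yes

Form the augmented matrix and row-reduce:
[v₁|v₂|w] = 
  [ -1,   2,  -1]
  [  1,  -1,   3]
R2 → R2 + (1)·R1
REF = 
  [ -1,   2,  -1]
  [  0,   1,   2]

No row of the form [0 0 | nonzero], so the system is consistent. Back-substitution gives c₁ = 5, c₂ = 2: w = (5)·v₁ + (2)·v₂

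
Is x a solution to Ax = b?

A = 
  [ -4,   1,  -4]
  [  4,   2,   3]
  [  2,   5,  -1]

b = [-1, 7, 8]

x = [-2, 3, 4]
No

Ax = [-5, 10, 7] ≠ b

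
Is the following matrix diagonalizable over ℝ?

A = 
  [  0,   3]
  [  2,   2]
Yes

tr(A) = 2, det(A) = -6
Characteristic polynomial: λ² - tr(A)λ + det(A) = λ² - 2λ - 6
λ² - 2λ - 6 = 0  ⇒  λ = (2 ± √((-2)² - 4·(-6)))/2 = (2 ± √(28))/2
  = 1 + √7,  1 - √7
Eigenvalues: 1 + √7, 1 - √7  (≈ 3.646, -1.646)
The two irrational eigenvalues are distinct (simple), so each has alg. mult. = geom. mult. = 1.
Sum of geometric multiplicities equals n, so A has n independent eigenvectors.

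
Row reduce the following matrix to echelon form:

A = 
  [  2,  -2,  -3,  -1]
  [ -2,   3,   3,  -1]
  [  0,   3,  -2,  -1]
Row operations:
R2 → R2 + (1)·R1
R3 → R3 - (3)·R2

Resulting echelon form:
REF = 
  [  2,  -2,  -3,  -1]
  [  0,   1,   0,  -2]
  [  0,   0,  -2,   5]

Rank = 3 (number of non-zero pivot rows).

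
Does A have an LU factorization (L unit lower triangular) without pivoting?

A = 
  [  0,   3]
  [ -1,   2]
No.
A[1,1] = 0 but A[2,1] = -1 ≠ 0. Any LU with L unit lower triangular has (LU)[1,1] = U[1,1] and (LU)[2,1] = L[2,1]·U[1,1]; matching A forces U[1,1] = 0, which then forces (LU)[2,1] = 0 ≠ -1. A row swap (pivoting) is required.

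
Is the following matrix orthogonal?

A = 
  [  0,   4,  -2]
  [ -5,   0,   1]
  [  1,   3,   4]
No

AᵀA = 
  [ 26,   3,  -1]
  [  3,  25,   4]
  [ -1,   4,  21]
≠ I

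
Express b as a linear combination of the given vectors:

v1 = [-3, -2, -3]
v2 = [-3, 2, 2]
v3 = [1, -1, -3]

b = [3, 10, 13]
c1 = -3, c2 = 2, c3 = 0

b = -3·v1 + 2·v2 + 0·v3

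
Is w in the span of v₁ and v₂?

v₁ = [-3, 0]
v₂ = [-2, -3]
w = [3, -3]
Yes

Form the augmented matrix and row-reduce:
[v₁|v₂|w] = 
  [ -3,  -2,   3]
  [  0,  -3,  -3]
(already in echelon form — no row operations needed)

No row of the form [0 0 | nonzero], so the system is consistent. Back-substitution gives c₁ = -5/3, c₂ = 1: w = (-5/3)·v₁ + (1)·v₂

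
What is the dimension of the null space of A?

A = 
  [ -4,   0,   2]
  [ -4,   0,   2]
nullity(A) = 2

Row reduce:
R2 → R2 - (1)·R1
REF = 
  [ -4,   0,   2]
  [  0,   0,   0]
Pivot columns: 1 → 1 pivot.
rank(A) = 1, so nullity(A) = 3 - 1 = 2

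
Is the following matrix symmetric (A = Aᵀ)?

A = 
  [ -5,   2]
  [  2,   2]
Yes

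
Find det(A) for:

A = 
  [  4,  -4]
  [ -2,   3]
4

For a 2×2 matrix, det = ad - bc = (4)(3) - (-4)(-2) = 4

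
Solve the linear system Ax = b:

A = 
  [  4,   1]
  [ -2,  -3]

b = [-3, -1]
x = [-1, 1]

Row reduce the augmented matrix [A|b]:
R2 → R2 + (1/2)·R1
REF = 
  [   4,    1,   -3]
  [   0, -5/2, -5/2]

Back-substitution:
x₂ = (-5/2) / (-5/2) = 1
x₁ = (-3 - (1)(1)) / 4 = -1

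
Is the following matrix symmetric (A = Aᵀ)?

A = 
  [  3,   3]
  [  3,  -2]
Yes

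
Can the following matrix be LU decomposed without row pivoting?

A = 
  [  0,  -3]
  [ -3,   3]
No.
A[1,1] = 0 but A[2,1] = -3 ≠ 0. Any LU with L unit lower triangular has (LU)[1,1] = U[1,1] and (LU)[2,1] = L[2,1]·U[1,1]; matching A forces U[1,1] = 0, which then forces (LU)[2,1] = 0 ≠ -3. A row swap (pivoting) is required.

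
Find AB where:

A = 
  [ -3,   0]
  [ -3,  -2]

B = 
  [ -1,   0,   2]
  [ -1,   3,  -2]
AB = 
  [  3,   0,  -6]
  [  5,  -6,  -2]

A is 2×2 and B is 2×3, so AB is 2×3. Each entry is (row of A)·(column of B):
AB[1,1] = (-3)(-1) + (0)(-1) = 3
AB[1,2] = (-3)(0) + (0)(3) = 0
AB[1,3] = (-3)(2) + (0)(-2) = -6
AB[2,1] = (-3)(-1) + (-2)(-1) = 5
AB[2,2] = (-3)(0) + (-2)(3) = -6
AB[2,3] = (-3)(2) + (-2)(-2) = -2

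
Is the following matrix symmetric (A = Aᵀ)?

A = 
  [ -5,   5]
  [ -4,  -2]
No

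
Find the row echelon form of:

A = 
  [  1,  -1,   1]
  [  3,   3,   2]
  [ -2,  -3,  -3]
Row operations:
R2 → R2 - (3)·R1
R3 → R3 + (2)·R1
R3 → R3 + (5/6)·R2

Resulting echelon form:
REF = 
  [    1,    -1,     1]
  [    0,     6,    -1]
  [    0,     0, -11/6]

Rank = 3 (number of non-zero pivot rows).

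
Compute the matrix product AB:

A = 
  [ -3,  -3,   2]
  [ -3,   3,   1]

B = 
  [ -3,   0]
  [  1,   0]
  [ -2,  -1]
AB = 
  [  2,  -2]
  [ 10,  -1]

A is 2×3 and B is 3×2, so AB is 2×2. Each entry is (row of A)·(column of B):
AB[1,1] = (-3)(-3) + (-3)(1) + (2)(-2) = 2
AB[1,2] = (-3)(0) + (-3)(0) + (2)(-1) = -2
AB[2,1] = (-3)(-3) + (3)(1) + (1)(-2) = 10
AB[2,2] = (-3)(0) + (3)(0) + (1)(-1) = -1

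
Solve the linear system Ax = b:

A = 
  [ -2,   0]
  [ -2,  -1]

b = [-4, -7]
Row reduce the augmented matrix [A|b]:
R2 → R2 - (1)·R1
REF = 
  [ -2,   0,  -4]
  [  0,  -1,  -3]

Back-substitution:
x₂ = (-3) / (-1) = 3
x₁ = (-4 - (0)(3)) / (-2) = 2

x = [2, 3]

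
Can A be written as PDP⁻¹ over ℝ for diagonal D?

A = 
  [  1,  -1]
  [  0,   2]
Yes

tr(A) = 3, det(A) = 2
Characteristic polynomial: λ² - tr(A)λ + det(A) = λ² - 3λ + 2
λ² - 3λ + 2 = (λ - 1)(λ - 2)
Eigenvalues: 2, 1
λ=1: alg. mult. = 1, geom. mult. = 2 - rank(A - (1)I) = 2 - 1 = 1
λ=2: alg. mult. = 1, geom. mult. = 2 - rank(A - (2)I) = 2 - 1 = 1
Sum of geometric multiplicities equals n, so A has n independent eigenvectors.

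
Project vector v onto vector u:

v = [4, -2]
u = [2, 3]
proj_u(v) = [4/13, 6/13]

v·u = (4)(2) + (-2)(3) = 2
u·u = (2)² + (3)² = 13
proj_u(v) = (v·u / u·u) × u = (2/13) × u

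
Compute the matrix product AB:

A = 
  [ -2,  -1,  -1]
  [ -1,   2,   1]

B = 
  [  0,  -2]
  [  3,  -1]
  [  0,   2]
A is 2×3 and B is 3×2, so AB is 2×2. Each entry is (row of A)·(column of B):
AB[1,1] = (-2)(0) + (-1)(3) + (-1)(0) = -3
AB[1,2] = (-2)(-2) + (-1)(-1) + (-1)(2) = 3
AB[2,1] = (-1)(0) + (2)(3) + (1)(0) = 6
AB[2,2] = (-1)(-2) + (2)(-1) + (1)(2) = 2

AB = 
  [ -3,   3]
  [  6,   2]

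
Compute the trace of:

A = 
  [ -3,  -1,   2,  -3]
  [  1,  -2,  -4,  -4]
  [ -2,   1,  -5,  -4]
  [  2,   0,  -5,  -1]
-11

tr(A) = -3 + -2 + -5 + -1 = -11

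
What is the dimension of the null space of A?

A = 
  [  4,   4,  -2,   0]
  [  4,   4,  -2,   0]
nullity(A) = 3

Row reduce:
R2 → R2 - (1)·R1
REF = 
  [  4,   4,  -2,   0]
  [  0,   0,   0,   0]
Pivot columns: 1 → 1 pivot.
rank(A) = 1, so nullity(A) = 4 - 1 = 3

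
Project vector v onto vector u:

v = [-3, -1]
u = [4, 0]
v·u = (-3)(4) + (-1)(0) = -12
u·u = (4)² + (0)² = 16
proj_u(v) = (v·u / u·u) × u = (-12/16) × u = (-3/4) × u

proj_u(v) = [-3, 0]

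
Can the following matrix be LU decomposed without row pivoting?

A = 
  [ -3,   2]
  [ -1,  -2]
Yes.
A[1,1] = -3 ≠ 0, so Gaussian elimination proceeds without a row swap: multiplier ℓ₂₁ = (-1)/(-3) = 1/3, and U[2,2] = -2 - (1/3)(2) = -8/3.
L = 
  [  1,   0]
  [1/3,   1]
U = 
  [  -3,    2]
  [   0, -8/3]
Check row 2 of LU: [(1/3)(-3), (1/3)(2) + (-8/3)] = [-1, -2] = row 2 of A ✓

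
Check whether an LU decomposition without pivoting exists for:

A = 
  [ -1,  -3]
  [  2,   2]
Yes.
A[1,1] = -1 ≠ 0, so Gaussian elimination proceeds without a row swap: multiplier ℓ₂₁ = (2)/(-1) = -2, and U[2,2] = 2 - (-2)(-3) = -4.
L = 
  [  1,   0]
  [ -2,   1]
U = 
  [ -1,  -3]
  [  0,  -4]
Check row 2 of LU: [(-2)(-1), (-2)(-3) + (-4)] = [2, 2] = row 2 of A ✓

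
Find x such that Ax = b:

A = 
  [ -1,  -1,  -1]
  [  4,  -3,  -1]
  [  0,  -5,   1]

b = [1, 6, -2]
Row reduce the augmented matrix [A|b]:
R2 → R2 + (4)·R1
R3 → R3 - (5/7)·R2
REF = 
  [   -1,    -1,    -1,     1]
  [    0,    -7,    -5,    10]
  [    0,     0,  32/7, -64/7]

Back-substitution:
x₃ = (-64/7) / (32/7) = -2
x₂ = (10 - (-5)(-2)) / (-7) = 0
x₁ = (1 - (-1)(0) - (-1)(-2)) / (-1) = 1

x = [1, 0, -2]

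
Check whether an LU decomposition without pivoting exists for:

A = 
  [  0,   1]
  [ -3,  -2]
No.
A[1,1] = 0 but A[2,1] = -3 ≠ 0. Any LU with L unit lower triangular has (LU)[1,1] = U[1,1] and (LU)[2,1] = L[2,1]·U[1,1]; matching A forces U[1,1] = 0, which then forces (LU)[2,1] = 0 ≠ -3. A row swap (pivoting) is required.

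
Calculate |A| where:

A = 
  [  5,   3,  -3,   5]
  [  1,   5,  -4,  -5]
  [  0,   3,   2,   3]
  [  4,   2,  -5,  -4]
Cofactor expansion along row 1: det(A) = a₁₁M₁₁ - a₁₂M₁₂ + a₁₃M₁₃ - a₁₄M₁₄

M₁₁ = det[[5, -4, -5]; [3, 2, 3]; [2, -5, -4]]
  = (5)·((2)(-4) - (3)(-5)) - (-4)·((3)(-4) - (3)(2)) + (-5)·((3)(-5) - (2)(2))
  = (5)(7) - (-4)(-18) + (-5)(-19)
  = 58
M₁₂ = det[[1, -4, -5]; [0, 2, 3]; [4, -5, -4]]
  = (1)·((2)(-4) - (3)(-5)) - (-4)·((0)(-4) - (3)(4)) + (-5)·((0)(-5) - (2)(4))
  = (1)(7) - (-4)(-12) + (-5)(-8)
  = -1
M₁₃ = det[[1, 5, -5]; [0, 3, 3]; [4, 2, -4]]
  = (1)·((3)(-4) - (3)(2)) - (5)·((0)(-4) - (3)(4)) + (-5)·((0)(2) - (3)(4))
  = (1)(-18) - (5)(-12) + (-5)(-12)
  = 102
M₁₄ = det[[1, 5, -4]; [0, 3, 2]; [4, 2, -5]]
  = (1)·((3)(-5) - (2)(2)) - (5)·((0)(-5) - (2)(4)) + (-4)·((0)(2) - (3)(4))
  = (1)(-19) - (5)(-8) + (-4)(-12)
  = 69

det(A) = (5)(58) - (3)(-1) + (-3)(102) - (5)(69) = -358

det(A) = -358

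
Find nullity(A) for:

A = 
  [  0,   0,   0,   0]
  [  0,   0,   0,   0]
nullity(A) = 4

Row reduce:
(no row operations needed)
REF = 
  [  0,   0,   0,   0]
  [  0,   0,   0,   0]
Pivot columns: none → 0 pivots.
rank(A) = 0, so nullity(A) = 4 - 0 = 4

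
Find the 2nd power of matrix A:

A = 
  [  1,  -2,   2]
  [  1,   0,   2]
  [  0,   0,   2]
A² = A·A:
A²[1,1] = (1)(1) + (-2)(1) + (2)(0) = -1
A²[1,2] = (1)(-2) + (-2)(0) + (2)(0) = -2
A²[1,3] = (1)(2) + (-2)(2) + (2)(2) = 2
A²[2,1] = (1)(1) + (0)(1) + (2)(0) = 1
A²[2,2] = (1)(-2) + (0)(0) + (2)(0) = -2
A²[2,3] = (1)(2) + (0)(2) + (2)(2) = 6
A²[3,1] = (0)(1) + (0)(1) + (2)(0) = 0
A²[3,2] = (0)(-2) + (0)(0) + (2)(0) = 0
A²[3,3] = (0)(2) + (0)(2) + (2)(2) = 4
A² = 
  [ -1,  -2,   2]
  [  1,  -2,   6]
  [  0,   0,   4]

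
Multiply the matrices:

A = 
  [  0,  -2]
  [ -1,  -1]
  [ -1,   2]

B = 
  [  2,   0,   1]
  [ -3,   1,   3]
A is 3×2 and B is 2×3, so AB is 3×3. Each entry is (row of A)·(column of B):
AB[1,1] = (0)(2) + (-2)(-3) = 6
AB[1,2] = (0)(0) + (-2)(1) = -2
AB[1,3] = (0)(1) + (-2)(3) = -6
AB[2,1] = (-1)(2) + (-1)(-3) = 1
AB[2,2] = (-1)(0) + (-1)(1) = -1
AB[2,3] = (-1)(1) + (-1)(3) = -4
AB[3,1] = (-1)(2) + (2)(-3) = -8
AB[3,2] = (-1)(0) + (2)(1) = 2
AB[3,3] = (-1)(1) + (2)(3) = 5

AB = 
  [  6,  -2,  -6]
  [  1,  -1,  -4]
  [ -8,   2,   5]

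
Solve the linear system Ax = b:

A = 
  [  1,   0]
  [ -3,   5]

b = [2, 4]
Row reduce the augmented matrix [A|b]:
R2 → R2 + (3)·R1
REF = 
  [  1,   0,   2]
  [  0,   5,  10]

Back-substitution:
x₂ = 10 / 5 = 2
x₁ = (2 - (0)(2)) / 1 = 2

x = [2, 2]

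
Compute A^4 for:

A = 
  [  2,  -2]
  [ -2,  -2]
A² = A·A:
A²[1,1] = (2)(2) + (-2)(-2) = 8
A²[1,2] = (2)(-2) + (-2)(-2) = 0
A²[2,1] = (-2)(2) + (-2)(-2) = 0
A²[2,2] = (-2)(-2) + (-2)(-2) = 8
A² = 
  [  8,   0]
  [  0,   8]

A^3 = A^2·A:
A^3[1,1] = (8)(2) + (0)(-2) = 16
A^3[1,2] = (8)(-2) + (0)(-2) = -16
A^3[2,1] = (0)(2) + (8)(-2) = -16
A^3[2,2] = (0)(-2) + (8)(-2) = -16
A^3 = 
  [ 16, -16]
  [-16, -16]

A^4 = A^3·A:
A^4[1,1] = (16)(2) + (-16)(-2) = 64
A^4[1,2] = (16)(-2) + (-16)(-2) = 0
A^4[2,1] = (-16)(2) + (-16)(-2) = 0
A^4[2,2] = (-16)(-2) + (-16)(-2) = 64
A^4 = 
  [ 64,   0]
  [  0,  64]

Therefore
A^4 = 
  [ 64,   0]
  [  0,  64]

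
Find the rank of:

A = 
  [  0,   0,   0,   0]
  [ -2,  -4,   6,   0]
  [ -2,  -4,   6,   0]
rank(A) = 1

Row reduce:
Swap R1 ↔ R2
R3 → R3 - (1)·R1
REF = 
  [ -2,  -4,   6,   0]
  [  0,   0,   0,   0]
  [  0,   0,   0,   0]
Pivot columns: 1 → 1 pivot.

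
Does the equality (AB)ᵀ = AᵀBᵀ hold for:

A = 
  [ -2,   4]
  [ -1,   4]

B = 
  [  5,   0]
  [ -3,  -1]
No

(AB)ᵀ = 
  [-22, -17]
  [ -4,  -4]

AᵀBᵀ = 
  [-10,   7]
  [ 20, -16]

The two matrices differ, so (AB)ᵀ ≠ AᵀBᵀ in general. The correct identity is (AB)ᵀ = BᵀAᵀ.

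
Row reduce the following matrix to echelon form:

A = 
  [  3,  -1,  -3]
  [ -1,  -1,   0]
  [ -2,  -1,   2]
Row operations:
R2 → R2 + (1/3)·R1
R3 → R3 + (2/3)·R1
R3 → R3 - (5/4)·R2

Resulting echelon form:
REF = 
  [   3,   -1,   -3]
  [   0, -4/3,   -1]
  [   0,    0,  5/4]

Rank = 3 (number of non-zero pivot rows).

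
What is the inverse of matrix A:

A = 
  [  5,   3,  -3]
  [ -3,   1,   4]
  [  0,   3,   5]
det(A) = (5)·((1)(5) - (4)(3)) - (3)·((-3)(5) - (4)(0)) + (-3)·((-3)(3) - (1)(0))
  = (5)(-7) - (3)(-15) + (-3)(-9)
  = 37
det(A) = 37 ≠ 0, so A is invertible.

Cofactors Cᵢⱼ = (-1)ⁱ⁺ʲ·Mᵢⱼ:
C = 
  [ -7,  15,  -9]
  [-24,  25, -15]
  [ 15, -11,  14]

adj(A) = Cᵀ:
adj(A) = 
  [ -7, -24,  15]
  [ 15,  25, -11]
  [ -9, -15,  14]

A⁻¹ = (1/37) · adj(A):
A⁻¹ = 
  [ -7/37, -24/37,  15/37]
  [ 15/37,  25/37, -11/37]
  [ -9/37, -15/37,  14/37]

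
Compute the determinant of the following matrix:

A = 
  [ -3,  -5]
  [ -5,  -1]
-22

For a 2×2 matrix, det = ad - bc = (-3)(-1) - (-5)(-5) = -22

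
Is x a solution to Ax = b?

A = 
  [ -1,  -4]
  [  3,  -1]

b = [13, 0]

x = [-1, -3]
Yes

Ax = [13, 0] = b ✓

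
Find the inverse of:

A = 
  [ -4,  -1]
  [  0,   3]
det(A) = (-4)(3) - (-1)(0) = -12
For a 2×2 matrix, A⁻¹ = (1/det(A)) · [[d, -b], [-c, a]]
    = (-1/12) · [[3, 1], [0, -4]]

A⁻¹ = 
  [ -1/4, -1/12]
  [    0,   1/3]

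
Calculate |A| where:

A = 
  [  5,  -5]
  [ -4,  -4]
-40

For a 2×2 matrix, det = ad - bc = (5)(-4) - (-5)(-4) = -40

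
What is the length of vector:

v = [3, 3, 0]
4.243

||v||₂ = √((3)² + (3)² + (0)²) = √18 = 4.243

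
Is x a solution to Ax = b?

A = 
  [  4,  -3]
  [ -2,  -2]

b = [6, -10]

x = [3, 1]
No

Ax = [9, -8] ≠ b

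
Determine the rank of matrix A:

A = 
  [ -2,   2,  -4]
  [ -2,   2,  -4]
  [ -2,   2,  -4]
rank(A) = 1

Row reduce:
R2 → R2 - (1)·R1
R3 → R3 - (1)·R1
REF = 
  [ -2,   2,  -4]
  [  0,   0,   0]
  [  0,   0,   0]
Pivot columns: 1 → 1 pivot.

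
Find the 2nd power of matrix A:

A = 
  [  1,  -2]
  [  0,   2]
A² = A·A:
A²[1,1] = (1)(1) + (-2)(0) = 1
A²[1,2] = (1)(-2) + (-2)(2) = -6
A²[2,1] = (0)(1) + (2)(0) = 0
A²[2,2] = (0)(-2) + (2)(2) = 4
A² = 
  [  1,  -6]
  [  0,   4]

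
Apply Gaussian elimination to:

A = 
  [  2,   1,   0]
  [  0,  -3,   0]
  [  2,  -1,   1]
Row operations:
R3 → R3 - (1)·R1
R3 → R3 - (2/3)·R2

Resulting echelon form:
REF = 
  [  2,   1,   0]
  [  0,  -3,   0]
  [  0,   0,   1]

Rank = 3 (number of non-zero pivot rows).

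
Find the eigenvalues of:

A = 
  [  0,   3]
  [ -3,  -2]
λ = -1 + 2i√2, -1 - 2i√2  (≈ -1 + 2.828i, -1 - 2.828i)

tr(A) = -2, det(A) = 9
Characteristic polynomial: λ² - tr(A)λ + det(A) = λ² + 2λ + 9
λ² + 2λ + 9 = 0  ⇒  λ = (-2 ± √((2)² - 4·(9)))/2 = (-2 ± √(-32))/2
  = -1 + 2i√2,  -1 - 2i√2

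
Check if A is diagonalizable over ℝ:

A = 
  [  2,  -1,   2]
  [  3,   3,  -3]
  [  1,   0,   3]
No

Characteristic polynomial: det(λI - A) = λ³ - 8λ² + 22λ - 24
Testing integer divisors of the constant term: p(4) = 0, so (λ - 4) is a factor:
p(λ) = (λ - 4)(λ² - 4λ + 6)
λ² - 4λ + 6 = 0  ⇒  λ = (4 ± √((-4)² - 4·(6)))/2 = (4 ± √(-8))/2
  = 2 + i√2,  2 - i√2
Eigenvalues: 4, 2 + i√2, 2 - i√2  (≈ 4, 2 + 1.414i, 2 - 1.414i)
Has complex eigenvalues (not diagonalizable over ℝ).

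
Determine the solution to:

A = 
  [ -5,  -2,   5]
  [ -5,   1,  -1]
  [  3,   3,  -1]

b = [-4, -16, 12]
Row reduce the augmented matrix [A|b]:
R2 → R2 - (1)·R1
R3 → R3 + (3/5)·R1
R3 → R3 - (3/5)·R2
REF = 
  [  -5,   -2,    5,   -4]
  [   0,    3,   -6,  -12]
  [   0,    0, 28/5, 84/5]

Back-substitution:
x₃ = (84/5) / (28/5) = 3
x₂ = (-12 - (-6)(3)) / 3 = 2
x₁ = (-4 - (-2)(2) - (5)(3)) / (-5) = 3

x = [3, 2, 3]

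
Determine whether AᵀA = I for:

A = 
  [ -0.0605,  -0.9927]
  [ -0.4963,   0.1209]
No

AᵀA = 
  [  0.2500,   0.0001]
  [  0.0001,   1.0001]
≠ I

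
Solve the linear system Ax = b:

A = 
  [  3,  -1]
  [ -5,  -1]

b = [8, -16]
Row reduce the augmented matrix [A|b]:
R2 → R2 + (5/3)·R1
REF = 
  [   3,   -1,    8]
  [   0, -8/3, -8/3]

Back-substitution:
x₂ = (-8/3) / (-8/3) = 1
x₁ = (8 - (-1)(1)) / 3 = 3

x = [3, 1]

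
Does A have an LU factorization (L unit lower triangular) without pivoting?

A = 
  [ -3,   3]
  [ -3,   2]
Yes.
A[1,1] = -3 ≠ 0, so Gaussian elimination proceeds without a row swap: multiplier ℓ₂₁ = (-3)/(-3) = 1, and U[2,2] = 2 - (1)(3) = -1.
L = 
  [  1,   0]
  [  1,   1]
U = 
  [ -3,   3]
  [  0,  -1]
Check row 2 of LU: [(1)(-3), (1)(3) + (-1)] = [-3, 2] = row 2 of A ✓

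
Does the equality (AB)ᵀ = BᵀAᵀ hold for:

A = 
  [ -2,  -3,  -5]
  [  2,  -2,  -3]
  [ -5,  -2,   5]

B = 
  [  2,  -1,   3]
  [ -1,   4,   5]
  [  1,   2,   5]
Yes

(AB)ᵀ = 
  [ -6,   3,  -3]
  [-20, -16,   7]
  [-46, -19,   0]

BᵀAᵀ = 
  [ -6,   3,  -3]
  [-20, -16,   7]
  [-46, -19,   0]

Both sides are equal — this is the standard identity (AB)ᵀ = BᵀAᵀ, which holds for all A, B.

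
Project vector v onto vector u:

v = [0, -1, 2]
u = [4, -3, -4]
v·u = (0)(4) + (-1)(-3) + (2)(-4) = -5
u·u = (4)² + (-3)² + (-4)² = 41
proj_u(v) = (v·u / u·u) × u = (-5/41) × u

proj_u(v) = [-20/41, 15/41, 20/41]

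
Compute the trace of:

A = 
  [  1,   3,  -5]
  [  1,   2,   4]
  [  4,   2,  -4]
-1

tr(A) = 1 + 2 + -4 = -1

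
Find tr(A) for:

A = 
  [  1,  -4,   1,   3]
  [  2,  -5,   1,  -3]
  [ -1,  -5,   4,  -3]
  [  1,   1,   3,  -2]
-2

tr(A) = 1 + -5 + 4 + -2 = -2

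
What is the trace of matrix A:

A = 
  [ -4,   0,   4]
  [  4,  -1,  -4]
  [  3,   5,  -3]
-8

tr(A) = -4 + -1 + -3 = -8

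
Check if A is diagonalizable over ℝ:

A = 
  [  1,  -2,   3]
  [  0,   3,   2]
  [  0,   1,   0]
Yes

Characteristic polynomial: det(λI - A) = λ³ - 4λ² + λ + 2
Testing integer divisors of the constant term: p(1) = 0, so (λ - 1) is a factor:
p(λ) = (λ - 1)(λ² - 3λ - 2)
λ² - 3λ - 2 = 0  ⇒  λ = (3 ± √((-3)² - 4·(-2)))/2 = (3 ± √(17))/2
  = (3 + √17)/2,  (3 - √17)/2
Eigenvalues: 1, (3 + √17)/2, (3 - √17)/2  (≈ 1, 3.562, -0.5616)
The two irrational eigenvalues are distinct (simple), so each has alg. mult. = geom. mult. = 1.
λ=1: alg. mult. = 1, geom. mult. = 3 - rank(A - (1)I) = 3 - 2 = 1
Sum of geometric multiplicities equals n, so A has n independent eigenvectors.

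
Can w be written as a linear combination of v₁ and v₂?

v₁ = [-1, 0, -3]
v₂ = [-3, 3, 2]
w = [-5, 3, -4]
Yes

Form the augmented matrix and row-reduce:
[v₁|v₂|w] = 
  [ -1,  -3,  -5]
  [  0,   3,   3]
  [ -3,   2,  -4]
R3 → R3 - (3)·R1
R3 → R3 - (11/3)·R2
REF = 
  [ -1,  -3,  -5]
  [  0,   3,   3]
  [  0,   0,   0]

No row of the form [0 0 | nonzero], so the system is consistent. Back-substitution gives c₁ = 2, c₂ = 1: w = (2)·v₁ + (1)·v₂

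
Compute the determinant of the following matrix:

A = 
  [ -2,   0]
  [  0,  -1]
For a 2×2 matrix, det = ad - bc = (-2)(-1) - (0)(0) = 2

det(A) = 2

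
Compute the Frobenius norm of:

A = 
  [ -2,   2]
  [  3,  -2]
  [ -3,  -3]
||A||_F = 6.245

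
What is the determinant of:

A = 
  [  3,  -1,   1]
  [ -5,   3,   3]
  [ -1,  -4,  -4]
46

Cofactor expansion along row 1:
det(A) = (3)·((3)(-4) - (3)(-4)) - (-1)·((-5)(-4) - (3)(-1)) + (1)·((-5)(-4) - (3)(-1))
  = (3)(0) - (-1)(23) + (1)(23)
  = 46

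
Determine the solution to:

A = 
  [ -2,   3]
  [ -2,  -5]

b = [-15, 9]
x = [3, -3]

Row reduce the augmented matrix [A|b]:
R2 → R2 - (1)·R1
REF = 
  [ -2,   3, -15]
  [  0,  -8,  24]

Back-substitution:
x₂ = 24 / (-8) = -3
x₁ = (-15 - (3)(-3)) / (-2) = 3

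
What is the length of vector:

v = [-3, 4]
5

||v||₂ = √((-3)² + (4)²) = √25 = 5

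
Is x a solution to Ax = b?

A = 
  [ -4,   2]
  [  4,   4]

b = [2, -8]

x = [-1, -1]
Yes

Ax = [2, -8] = b ✓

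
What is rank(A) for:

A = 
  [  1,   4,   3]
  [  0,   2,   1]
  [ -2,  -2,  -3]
rank(A) = 2

Row reduce:
R3 → R3 + (2)·R1
R3 → R3 - (3)·R2
REF = 
  [  1,   4,   3]
  [  0,   2,   1]
  [  0,   0,   0]
Pivot columns: 1, 2 → 2 pivots.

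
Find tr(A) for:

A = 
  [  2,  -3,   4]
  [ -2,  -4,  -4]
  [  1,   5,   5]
3

tr(A) = 2 + -4 + 5 = 3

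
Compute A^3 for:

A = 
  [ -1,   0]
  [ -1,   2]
A^3 = 
  [ -1,   0]
  [ -3,   8]

A² = A·A:
A²[1,1] = (-1)(-1) + (0)(-1) = 1
A²[1,2] = (-1)(0) + (0)(2) = 0
A²[2,1] = (-1)(-1) + (2)(-1) = -1
A²[2,2] = (-1)(0) + (2)(2) = 4
A² = 
  [  1,   0]
  [ -1,   4]

A^3 = A^2·A:
A^3[1,1] = (1)(-1) + (0)(-1) = -1
A^3[1,2] = (1)(0) + (0)(2) = 0
A^3[2,1] = (-1)(-1) + (4)(-1) = -3
A^3[2,2] = (-1)(0) + (4)(2) = 8
A^3 = 
  [ -1,   0]
  [ -3,   8]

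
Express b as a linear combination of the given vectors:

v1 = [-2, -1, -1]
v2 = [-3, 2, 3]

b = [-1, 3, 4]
c1 = -1, c2 = 1

b = -1·v1 + 1·v2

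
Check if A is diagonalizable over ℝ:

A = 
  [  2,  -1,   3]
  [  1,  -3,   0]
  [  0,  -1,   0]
No

Characteristic polynomial: det(λI - A) = λ³ + λ² - 5λ + 3
Testing integer divisors of the constant term: p(1) = 0, so (λ - 1) is a factor:
p(λ) = (λ - 1)(λ² + 2λ - 3)
λ² + 2λ - 3 = (λ + 3)(λ - 1)
Eigenvalues: 1, 1, -3
λ=-3: alg. mult. = 1, geom. mult. = 3 - rank(A - (-3)I) = 3 - 2 = 1
λ=1: alg. mult. = 2, geom. mult. = 3 - rank(A - (1)I) = 3 - 2 = 1
Sum of geometric multiplicities = 2 < n = 3, so there aren't enough independent eigenvectors.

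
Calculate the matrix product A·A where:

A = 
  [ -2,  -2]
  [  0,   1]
A² = A·A:
A²[1,1] = (-2)(-2) + (-2)(0) = 4
A²[1,2] = (-2)(-2) + (-2)(1) = 2
A²[2,1] = (0)(-2) + (1)(0) = 0
A²[2,2] = (0)(-2) + (1)(1) = 1
A² = 
  [  4,   2]
  [  0,   1]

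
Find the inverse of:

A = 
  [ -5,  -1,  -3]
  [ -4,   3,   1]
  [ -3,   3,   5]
det(A) = (-5)·((3)(5) - (1)(3)) - (-1)·((-4)(5) - (1)(-3)) + (-3)·((-4)(3) - (3)(-3))
  = (-5)(12) - (-1)(-17) + (-3)(-3)
  = -68
det(A) = -68 ≠ 0, so A is invertible.

Cofactors Cᵢⱼ = (-1)ⁱ⁺ʲ·Mᵢⱼ:
C = 
  [ 12,  17,  -3]
  [ -4, -34,  18]
  [  8,  17, -19]

adj(A) = Cᵀ:
adj(A) = 
  [ 12,  -4,   8]
  [ 17, -34,  17]
  [ -3,  18, -19]

A⁻¹ = (-1/68) · adj(A):
A⁻¹ = 
  [-3/17,  1/17, -2/17]
  [ -1/4,   1/2,  -1/4]
  [ 3/68, -9/34, 19/68]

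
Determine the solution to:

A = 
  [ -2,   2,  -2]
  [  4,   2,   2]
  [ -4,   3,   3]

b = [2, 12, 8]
x = [1, 3, 1]

Row reduce the augmented matrix [A|b]:
R2 → R2 + (2)·R1
R3 → R3 - (2)·R1
R3 → R3 + (1/6)·R2
REF = 
  [  -2,    2,   -2,    2]
  [   0,    6,   -2,   16]
  [   0,    0, 20/3, 20/3]

Back-substitution:
x₃ = (20/3) / (20/3) = 1
x₂ = (16 - (-2)(1)) / 6 = 3
x₁ = (2 - (2)(3) - (-2)(1)) / (-2) = 1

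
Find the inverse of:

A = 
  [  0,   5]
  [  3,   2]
det(A) = (0)(2) - (5)(3) = -15
For a 2×2 matrix, A⁻¹ = (1/det(A)) · [[d, -b], [-c, a]]
    = (-1/15) · [[2, -5], [-3, 0]]

A⁻¹ = 
  [-2/15,   1/3]
  [  1/5,     0]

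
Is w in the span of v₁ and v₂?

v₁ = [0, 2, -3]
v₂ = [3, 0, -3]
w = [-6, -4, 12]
Yes

Form the augmented matrix and row-reduce:
[v₁|v₂|w] = 
  [  0,   3,  -6]
  [  2,   0,  -4]
  [ -3,  -3,  12]
Swap R1 ↔ R2
R3 → R3 + (3/2)·R1
R3 → R3 + (1)·R2
REF = 
  [  2,   0,  -4]
  [  0,   3,  -6]
  [  0,   0,   0]

No row of the form [0 0 | nonzero], so the system is consistent. Back-substitution gives c₁ = -2, c₂ = -2: w = (-2)·v₁ + (-2)·v₂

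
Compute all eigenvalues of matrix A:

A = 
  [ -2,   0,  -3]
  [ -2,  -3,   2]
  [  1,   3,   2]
Characteristic polynomial: det(λI - A) = λ³ + 3λ² - 7λ - 33
Testing integer divisors of the constant term: p(3) = 0, so (λ - 3) is a factor:
p(λ) = (λ - 3)(λ² + 6λ + 11)
λ² + 6λ + 11 = 0  ⇒  λ = (-6 ± √((6)² - 4·(11)))/2 = (-6 ± √(-8))/2
  = -3 + i√2,  -3 - i√2

λ = 3, -3 + i√2, -3 - i√2  (≈ 3, -3 + 1.414i, -3 - 1.414i)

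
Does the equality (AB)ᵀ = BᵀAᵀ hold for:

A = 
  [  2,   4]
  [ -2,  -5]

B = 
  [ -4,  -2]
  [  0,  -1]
Yes

(AB)ᵀ = 
  [ -8,   8]
  [ -8,   9]

BᵀAᵀ = 
  [ -8,   8]
  [ -8,   9]

Both sides are equal — this is the standard identity (AB)ᵀ = BᵀAᵀ, which holds for all A, B.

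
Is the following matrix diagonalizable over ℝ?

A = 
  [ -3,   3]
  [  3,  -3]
Yes

tr(A) = -6, det(A) = 0
Characteristic polynomial: λ² - tr(A)λ + det(A) = λ² + 6λ
λ² + 6λ = λ(λ + 6)
Eigenvalues: 0, -6
λ=-6: alg. mult. = 1, geom. mult. = 2 - rank(A - (-6)I) = 2 - 1 = 1
λ=0: alg. mult. = 1, geom. mult. = 2 - rank(A - (0)I) = 2 - 1 = 1
Sum of geometric multiplicities equals n, so A has n independent eigenvectors.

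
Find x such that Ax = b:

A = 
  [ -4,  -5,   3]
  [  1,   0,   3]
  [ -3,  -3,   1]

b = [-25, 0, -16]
x = [3, 2, -1]

Row reduce the augmented matrix [A|b]:
R2 → R2 + (1/4)·R1
R3 → R3 - (3/4)·R1
R3 → R3 + (3/5)·R2
REF = 
  [   -4,    -5,     3,   -25]
  [    0,  -5/4,  15/4, -25/4]
  [    0,     0,     1,    -1]

Back-substitution:
x₃ = (-1) / 1 = -1
x₂ = (-25/4 - (15/4)(-1)) / (-5/4) = 2
x₁ = (-25 - (-5)(2) - (3)(-1)) / (-4) = 3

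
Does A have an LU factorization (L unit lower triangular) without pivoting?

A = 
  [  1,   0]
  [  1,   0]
Yes.
A[1,1] = 1 ≠ 0, so Gaussian elimination proceeds without a row swap: multiplier ℓ₂₁ = (1)/(1) = 1, and U[2,2] = 0 - (1)(0) = 0.
L = 
  [  1,   0]
  [  1,   1]
U = 
  [  1,   0]
  [  0,   0]
Check row 2 of LU: [(1)(1), (1)(0) + 0] = [1, 0] = row 2 of A ✓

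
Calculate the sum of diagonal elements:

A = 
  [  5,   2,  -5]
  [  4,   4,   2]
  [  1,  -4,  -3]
6

tr(A) = 5 + 4 + -3 = 6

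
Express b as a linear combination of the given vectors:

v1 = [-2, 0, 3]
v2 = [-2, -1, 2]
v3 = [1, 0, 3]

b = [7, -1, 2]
c1 = -3, c2 = 1, c3 = 3

b = -3·v1 + 1·v2 + 3·v3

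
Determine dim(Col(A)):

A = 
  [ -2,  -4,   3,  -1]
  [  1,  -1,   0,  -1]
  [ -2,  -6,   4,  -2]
dim(Col(A)) = 2

Row reduce:
R2 → R2 + (1/2)·R1
R3 → R3 - (1)·R1
R3 → R3 - (2/3)·R2
REF = 
  [  -2,   -4,    3,   -1]
  [   0,   -3,  3/2, -3/2]
  [   0,    0,    0,    0]
Pivot columns: 1, 2 → 2 pivots.
dim(Col(A)) = number of pivot columns = 2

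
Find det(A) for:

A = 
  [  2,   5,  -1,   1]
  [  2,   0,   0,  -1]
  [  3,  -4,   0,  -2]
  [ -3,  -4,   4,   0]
36

Cofactor expansion along row 1: det(A) = a₁₁M₁₁ - a₁₂M₁₂ + a₁₃M₁₃ - a₁₄M₁₄

M₁₁ = det[[0, 0, -1]; [-4, 0, -2]; [-4, 4, 0]]
  = (0)·((0)(0) - (-2)(4)) - (0)·((-4)(0) - (-2)(-4)) + (-1)·((-4)(4) - (0)(-4))
  = (0)(8) - (0)(-8) + (-1)(-16)
  = 16
M₁₂ = det[[2, 0, -1]; [3, 0, -2]; [-3, 4, 0]]
  = (2)·((0)(0) - (-2)(4)) - (0)·((3)(0) - (-2)(-3)) + (-1)·((3)(4) - (0)(-3))
  = (2)(8) - (0)(-6) + (-1)(12)
  = 4
M₁₃ = det[[2, 0, -1]; [3, -4, -2]; [-3, -4, 0]]
  = (2)·((-4)(0) - (-2)(-4)) - (0)·((3)(0) - (-2)(-3)) + (-1)·((3)(-4) - (-4)(-3))
  = (2)(-8) - (0)(-6) + (-1)(-24)
  = 8
M₁₄ = det[[2, 0, 0]; [3, -4, 0]; [-3, -4, 4]]
  = (2)·((-4)(4) - (0)(-4)) - (0)·((3)(4) - (0)(-3)) + (0)·((3)(-4) - (-4)(-3))
  = (2)(-16) - (0)(12) + (0)(-24)
  = -32

det(A) = (2)(16) - (5)(4) + (-1)(8) - (1)(-32) = 36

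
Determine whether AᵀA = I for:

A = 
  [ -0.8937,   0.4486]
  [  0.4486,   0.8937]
Yes

AᵀA = 
  [  0.9999,   0]
  [  0,   0.9999]
≈ I (equal to I up to the 4-dp rounding of the entries)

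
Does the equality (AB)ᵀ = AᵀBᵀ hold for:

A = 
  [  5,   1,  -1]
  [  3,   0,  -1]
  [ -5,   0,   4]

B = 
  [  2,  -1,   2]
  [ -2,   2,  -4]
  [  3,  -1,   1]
No

(AB)ᵀ = 
  [  5,   3,   2]
  [ -2,  -2,   1]
  [  5,   5,  -6]

AᵀBᵀ = 
  [ -3,  16,   7]
  [  2,  -2,   3]
  [  7, -16,   2]

The two matrices differ, so (AB)ᵀ ≠ AᵀBᵀ in general. The correct identity is (AB)ᵀ = BᵀAᵀ.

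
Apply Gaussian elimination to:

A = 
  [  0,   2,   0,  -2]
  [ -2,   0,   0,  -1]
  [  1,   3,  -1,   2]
Row operations:
Swap R1 ↔ R2
R3 → R3 + (1/2)·R1
R3 → R3 - (3/2)·R2

Resulting echelon form:
REF = 
  [ -2,   0,   0,  -1]
  [  0,   2,   0,  -2]
  [  0,   0,  -1, 9/2]

Rank = 3 (number of non-zero pivot rows).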